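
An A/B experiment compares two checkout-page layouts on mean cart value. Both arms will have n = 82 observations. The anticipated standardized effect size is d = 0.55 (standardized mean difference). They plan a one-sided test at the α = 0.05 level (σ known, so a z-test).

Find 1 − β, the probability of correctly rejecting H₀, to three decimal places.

Power ≈ 0.970

Noncentrality parameter: δ = d·√(n/2) = 0.55 × √(82/2) = 3.5217
Critical value for a one-sided test at α = 0.05: z_α = 1.645.
Power = Φ(δ − 1.645) = Φ(1.877) = 0.9697.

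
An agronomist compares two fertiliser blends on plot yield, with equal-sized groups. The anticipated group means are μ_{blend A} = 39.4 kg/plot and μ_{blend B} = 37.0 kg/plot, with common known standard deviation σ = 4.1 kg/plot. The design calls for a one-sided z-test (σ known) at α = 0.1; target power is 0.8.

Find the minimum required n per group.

Standardized effect: d = |μ_{blend A} − μ_{blend B}| / σ = |39.4 − 37.0| / 4.1 = 0.5854
For power 0.8 need Φ(δ − z_{0.1}) = 0.8, so δ = z_{0.1} + z_{0.20} = 1.282 + 0.842 = 2.123.
δ = d·√(n/2) ⇒ n = 2(δ/d)² = 2 × (2.123 / 0.5854)² = 26.31.
Rounding up, n = 27 per group.

n = 27 per group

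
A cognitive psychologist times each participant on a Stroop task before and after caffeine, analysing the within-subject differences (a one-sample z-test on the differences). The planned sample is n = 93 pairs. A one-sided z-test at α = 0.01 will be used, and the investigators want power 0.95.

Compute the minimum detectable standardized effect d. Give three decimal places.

Need Φ(δ − 2.326) = 0.95, so δ = 2.326 + 1.645 = 3.971.
δ = d·√n ⇒ d = δ/√n = 3.971/√93 = 0.4118.

d ≈ 0.412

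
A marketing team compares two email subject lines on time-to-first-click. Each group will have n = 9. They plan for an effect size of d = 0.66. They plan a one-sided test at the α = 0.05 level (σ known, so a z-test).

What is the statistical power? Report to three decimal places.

Power ≈ 0.403

Noncentrality parameter: δ = d·√(n/2) = 0.66 × √(9/2) = 1.4001
One-sided α = 0.05 → critical value z_{0.05} = 1.645.
Power = Φ(δ − 1.645) = Φ(-0.245) = 0.4033.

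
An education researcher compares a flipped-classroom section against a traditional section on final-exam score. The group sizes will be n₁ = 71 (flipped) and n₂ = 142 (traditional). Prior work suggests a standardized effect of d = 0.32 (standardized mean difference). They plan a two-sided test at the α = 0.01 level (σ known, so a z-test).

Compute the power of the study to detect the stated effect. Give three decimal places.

Power ≈ 0.354

Noncentrality parameter: δ = d / √(1/n₁ + 1/n₂) = 0.32 / √(1/71 + 1/142) = 2.2016
Two-sided α = 0.01 → critical value z_{0.005} = 2.576.
Power = Φ(δ − 2.576) + Φ(−δ − 2.576) = Φ(-0.374) + Φ(-4.777) = 0.3541 + 0.0000 = 0.3541.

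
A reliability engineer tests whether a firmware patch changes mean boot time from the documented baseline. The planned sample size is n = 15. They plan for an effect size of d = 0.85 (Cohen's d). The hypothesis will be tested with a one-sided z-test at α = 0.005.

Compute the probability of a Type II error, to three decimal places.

Noncentrality parameter: δ = d·√n = 0.85 × √15 = 3.2920
One-sided α = 0.005 → critical value z_{0.005} = 2.576.
Power = P(Z > 2.576 − δ) = Φ(0.716) = 0.7631.
Type II error: β = 1 − power = 1 − 0.7631 = 0.2369.

β ≈ 0.237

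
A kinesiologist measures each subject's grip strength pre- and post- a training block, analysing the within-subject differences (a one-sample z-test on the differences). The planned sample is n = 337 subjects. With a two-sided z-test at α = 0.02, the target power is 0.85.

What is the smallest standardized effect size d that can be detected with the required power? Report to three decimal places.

d ≈ 0.183

Required noncentrality: δ = z_{0.01} + z_{0.15} = 2.326 + 1.036 = 3.363.
(The second rejection-region term Φ(−δ − z_{α/2}) is negligible and dropped.)
δ = d·√n ⇒ d = δ/√n = 3.363/√337 = 0.1832.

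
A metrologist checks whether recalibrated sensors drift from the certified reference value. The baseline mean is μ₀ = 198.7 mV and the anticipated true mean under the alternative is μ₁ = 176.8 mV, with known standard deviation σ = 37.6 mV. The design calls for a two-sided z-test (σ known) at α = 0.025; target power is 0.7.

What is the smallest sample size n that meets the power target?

Standardized effect: d = |μ₁ − μ₀| / σ = |176.8 − 198.7| / 37.6 = 0.5824
Set Φ(δ − 2.241) = 0.7; then δ − 2.241 = Φ⁻¹(0.7) = 0.524, giving δ = 2.766.
(Ignoring the negligible lower-tail rejection probability gives the usual closed-form inversion.)
δ = d·√n ⇒ n = (δ/d)² = (2.766 / 0.5824)² = 22.55.
Round up to the next whole unit.

n = 23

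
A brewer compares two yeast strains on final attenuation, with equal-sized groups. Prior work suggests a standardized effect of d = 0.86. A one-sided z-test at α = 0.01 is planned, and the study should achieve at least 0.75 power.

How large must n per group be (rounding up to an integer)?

n = 25 per group

For power 0.75 need Φ(δ − z_{0.01}) = 0.75, so δ = z_{0.01} + z_{0.25} = 2.326 + 0.674 = 3.001.
δ = d·√(n/2) ⇒ n = 2(δ/d)² = 2 × (3.001 / 0.86)² = 24.35.
Rounding up, n = 25 per group.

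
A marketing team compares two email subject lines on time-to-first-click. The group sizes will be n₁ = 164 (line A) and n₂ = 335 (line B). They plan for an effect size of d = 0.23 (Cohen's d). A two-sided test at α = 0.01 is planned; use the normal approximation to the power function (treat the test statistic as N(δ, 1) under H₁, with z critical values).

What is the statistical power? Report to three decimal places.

Power ≈ 0.435

Noncentrality parameter: δ = d / √(1/n₁ + 1/n₂) = 0.23 / √(1/164 + 1/335) = 2.4134
Two-sided α = 0.01 → critical value z_{0.005} = 2.576.
Power = Φ(δ − 2.576) + Φ(−δ − 2.576) = Φ(-0.162) + Φ(-4.989) = 0.4355 + 0.0000 = 0.4355.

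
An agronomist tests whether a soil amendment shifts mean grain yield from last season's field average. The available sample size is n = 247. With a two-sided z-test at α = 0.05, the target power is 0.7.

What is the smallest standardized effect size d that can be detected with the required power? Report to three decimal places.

d ≈ 0.158

Required noncentrality: δ = z_{0.025} + z_{0.30} = 1.960 + 0.524 = 2.484.
(The second rejection-region term Φ(−δ − z_{α/2}) is negligible and dropped.)
δ = d·√n ⇒ d = δ/√n = 2.484/√247 = 0.1581.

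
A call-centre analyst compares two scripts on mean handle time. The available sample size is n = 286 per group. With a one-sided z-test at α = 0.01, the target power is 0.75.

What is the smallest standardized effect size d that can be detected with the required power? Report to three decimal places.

Required noncentrality: δ = z_{0.01} + z_{0.25} = 2.326 + 0.674 = 3.001.
δ = d·√(n/2) ⇒ d = δ/√(n/2) = 3.001/√(286/2) = 0.2509.

d ≈ 0.251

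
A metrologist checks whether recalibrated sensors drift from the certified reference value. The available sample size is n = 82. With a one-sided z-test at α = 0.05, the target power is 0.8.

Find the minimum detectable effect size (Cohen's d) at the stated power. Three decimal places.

Required noncentrality: δ = z_{0.05} + z_{0.20} = 1.645 + 0.842 = 2.486.
δ = d·√n ⇒ d = δ/√n = 2.486/√82 = 0.2746.

d ≈ 0.275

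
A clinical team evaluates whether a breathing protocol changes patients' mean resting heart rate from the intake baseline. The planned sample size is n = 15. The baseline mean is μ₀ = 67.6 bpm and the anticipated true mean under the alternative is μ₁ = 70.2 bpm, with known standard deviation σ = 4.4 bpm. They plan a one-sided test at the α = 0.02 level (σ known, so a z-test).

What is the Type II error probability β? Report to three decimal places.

Standardized effect: d = |μ₁ − μ₀| / σ = |70.2 − 67.6| / 4.4 = 0.5909
Noncentrality parameter: λ = d·√n = 0.5909 × √15 = 2.2886
Critical value for a one-sided test at α = 0.02: z_α = 2.054.
Power = Φ(λ − 2.054) = Φ(0.235) = 0.5928.
Type II error: β = 1 − power = 1 − 0.5928 = 0.4072.

β ≈ 0.407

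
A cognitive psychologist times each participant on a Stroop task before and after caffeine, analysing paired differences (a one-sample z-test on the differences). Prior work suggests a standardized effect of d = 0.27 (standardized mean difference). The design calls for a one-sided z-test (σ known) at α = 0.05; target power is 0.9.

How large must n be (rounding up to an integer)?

n = 118

Set Φ(δ − 1.645) = 0.9; then δ − 1.645 = Φ⁻¹(0.9) = 1.282, giving δ = 2.926.
δ = d·√n ⇒ n = (δ/d)² = (2.926 / 0.27)² = 117.47.
Rounding up, n = 118.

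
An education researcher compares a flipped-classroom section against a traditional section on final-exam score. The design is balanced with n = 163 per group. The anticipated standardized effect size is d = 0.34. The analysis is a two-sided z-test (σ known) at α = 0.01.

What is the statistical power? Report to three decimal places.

Power ≈ 0.689

Noncentrality parameter: δ = d·√(n/2) = 0.34 × √(163/2) = 3.0694
Two-sided α = 0.01 → critical value z_{0.005} = 2.576.
Power = Φ(δ − 2.576) + Φ(−δ − 2.576) = Φ(0.494) + Φ(-5.645) = 0.6892 + 0.0000 = 0.6892.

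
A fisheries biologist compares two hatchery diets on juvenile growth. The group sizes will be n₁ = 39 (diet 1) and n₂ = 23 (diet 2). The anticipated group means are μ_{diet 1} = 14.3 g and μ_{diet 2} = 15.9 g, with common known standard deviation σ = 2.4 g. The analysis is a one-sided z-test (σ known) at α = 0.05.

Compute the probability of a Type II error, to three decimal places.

Standardized effect: d = |μ_{diet 1} − μ_{diet 2}| / σ = |14.3 − 15.9| / 2.4 = 0.6667
Noncentrality parameter: δ = d / √(1/n₁ + 1/n₂) = 0.6667 / √(1/39 + 1/23) = 2.5358
One-sided α = 0.05 → critical value z_{0.05} = 1.645.
Power = P(Z > 1.645 − δ) = Φ(0.891) = 0.8135.
Type II error: β = 1 − power = 1 − 0.8135 = 0.1865.

β ≈ 0.186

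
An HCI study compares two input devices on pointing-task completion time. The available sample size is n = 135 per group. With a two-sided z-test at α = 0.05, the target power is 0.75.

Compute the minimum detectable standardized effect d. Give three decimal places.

Required noncentrality: δ = z_{0.025} + z_{0.25} = 1.960 + 0.674 = 2.634.
(The second rejection-region term Φ(−δ − z_{α/2}) is negligible and dropped.)
δ = d·√(n/2) ⇒ d = δ/√(n/2) = 2.634/√(135/2) = 0.3207.

d ≈ 0.321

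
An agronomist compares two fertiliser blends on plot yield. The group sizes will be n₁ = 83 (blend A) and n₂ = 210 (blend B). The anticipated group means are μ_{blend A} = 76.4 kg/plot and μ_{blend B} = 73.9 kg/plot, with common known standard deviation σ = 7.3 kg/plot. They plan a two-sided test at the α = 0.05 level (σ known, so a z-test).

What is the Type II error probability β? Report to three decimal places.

Standardized effect: d = |μ_{blend A} − μ_{blend B}| / σ = |76.4 − 73.9| / 7.3 = 0.3425
Noncentrality parameter: δ = d / √(1/n₁ + 1/n₂) = 0.3425 / √(1/83 + 1/210) = 2.6414
Critical value for a two-sided test at α = 0.05: z_{α/2} = 1.960.
Power = Φ(δ − 1.960) + Φ(−δ − 1.960) = Φ(0.681) + Φ(-4.601) = 0.7522 + 0.0000 = 0.7522.
Type II error: β = 1 − power = 1 − 0.7522 = 0.2478.

β ≈ 0.248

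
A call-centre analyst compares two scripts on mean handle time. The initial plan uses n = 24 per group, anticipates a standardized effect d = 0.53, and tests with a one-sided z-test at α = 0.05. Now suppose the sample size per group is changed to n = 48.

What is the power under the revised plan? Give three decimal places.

With n = 48 per group: δ = d·√(n/2) = 0.53 × √(48/2) = 2.5965. Critical value z_{0.05} = 1.645.
Revised power = P(Z > 1.645 − δ) = Φ(0.952) = 0.8294.

Power ≈ 0.829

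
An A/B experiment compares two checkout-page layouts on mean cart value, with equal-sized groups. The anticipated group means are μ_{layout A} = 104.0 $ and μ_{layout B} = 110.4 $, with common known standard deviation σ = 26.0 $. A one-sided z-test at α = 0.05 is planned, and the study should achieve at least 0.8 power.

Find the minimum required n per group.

Standardized effect: d = |μ_{layout A} − μ_{layout B}| / σ = |104.0 − 110.4| / 26.0 = 0.2462
Set Φ(δ − 1.645) = 0.8; then δ − 1.645 = Φ⁻¹(0.8) = 0.842, giving δ = 2.486.
δ = d·√(n/2) ⇒ n = 2(δ/d)² = 2 × (2.486 / 0.2462)² = 204.07.
Round up to the next whole unit.

n = 205 per group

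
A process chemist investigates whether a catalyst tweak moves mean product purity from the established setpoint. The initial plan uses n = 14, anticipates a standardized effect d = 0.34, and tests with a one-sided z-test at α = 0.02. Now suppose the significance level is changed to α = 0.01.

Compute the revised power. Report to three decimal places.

Power ≈ 0.146

δ = d·√n = 0.34 × √14 = 1.2722 (unchanged). New critical value: z_{0.01} = 2.326.
Revised power = Φ(δ − 2.326) = Φ(-1.054) = 0.1459.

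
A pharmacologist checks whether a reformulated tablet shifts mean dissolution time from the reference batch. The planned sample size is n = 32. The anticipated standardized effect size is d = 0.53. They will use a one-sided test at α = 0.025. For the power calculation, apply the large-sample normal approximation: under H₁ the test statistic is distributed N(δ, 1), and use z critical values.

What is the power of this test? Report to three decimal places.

Noncentrality parameter: δ = d·√n = 0.53 × √32 = 2.9981
One-sided α = 0.025 → critical value z_{0.025} = 1.960.
Power = Φ(δ − 1.960) = Φ(1.038) = 0.8504.

Power ≈ 0.850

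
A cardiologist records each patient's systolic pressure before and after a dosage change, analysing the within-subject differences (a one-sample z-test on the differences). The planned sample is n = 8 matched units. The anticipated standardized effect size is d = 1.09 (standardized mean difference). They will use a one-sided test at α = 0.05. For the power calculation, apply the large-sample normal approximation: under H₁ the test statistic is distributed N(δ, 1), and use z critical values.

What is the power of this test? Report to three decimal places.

Power ≈ 0.925

Noncentrality parameter: δ = d·√n = 1.09 × √8 = 3.0830
Critical value for a one-sided test at α = 0.05: z_α = 1.645.
Power = P(Z > 1.645 − δ) = Φ(1.438) = 0.9248.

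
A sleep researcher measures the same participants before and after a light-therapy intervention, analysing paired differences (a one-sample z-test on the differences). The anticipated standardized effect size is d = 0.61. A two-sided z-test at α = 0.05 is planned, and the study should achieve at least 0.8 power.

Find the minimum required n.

n = 22

Set Φ(δ − 1.960) = 0.8; then δ − 1.960 = Φ⁻¹(0.8) = 0.842, giving δ = 2.802.
(The Φ(−δ − z_{α/2}) term is vanishingly small for δ > 0 and is dropped in the standard sample-size formula.)
δ = d·√n ⇒ n = (δ/d)² = (2.802 / 0.61)² = 21.09.
Round up to the next whole unit.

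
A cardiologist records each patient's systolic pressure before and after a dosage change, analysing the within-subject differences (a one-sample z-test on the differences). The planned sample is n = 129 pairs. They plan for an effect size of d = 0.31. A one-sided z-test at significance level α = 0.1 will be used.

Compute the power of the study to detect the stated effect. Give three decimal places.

Noncentrality parameter: δ = d·√n = 0.31 × √129 = 3.5209
Critical value for a one-sided test at α = 0.1: z_α = 1.282.
Power = P(Z > 1.282 − δ) = Φ(2.239) = 0.9874.

Power ≈ 0.987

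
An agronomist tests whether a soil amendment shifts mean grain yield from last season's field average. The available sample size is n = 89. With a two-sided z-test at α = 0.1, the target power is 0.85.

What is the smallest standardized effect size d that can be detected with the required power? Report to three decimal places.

Required noncentrality: δ = z_{0.05} + z_{0.15} = 1.645 + 1.036 = 2.681.
(The second rejection-region term Φ(−δ − z_{α/2}) is negligible and dropped.)
δ = d·√n ⇒ d = δ/√n = 2.681/√89 = 0.2842.

d ≈ 0.284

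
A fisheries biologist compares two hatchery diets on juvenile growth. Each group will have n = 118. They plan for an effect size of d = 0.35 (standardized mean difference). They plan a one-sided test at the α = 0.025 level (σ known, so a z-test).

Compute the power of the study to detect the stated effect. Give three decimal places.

Power ≈ 0.767

Noncentrality parameter: δ = d·√(n/2) = 0.35 × √(118/2) = 2.6884
One-sided α = 0.025 → critical value z_{0.025} = 1.960.
Power = P(Z > 1.960 − δ) = Φ(0.728) = 0.7668.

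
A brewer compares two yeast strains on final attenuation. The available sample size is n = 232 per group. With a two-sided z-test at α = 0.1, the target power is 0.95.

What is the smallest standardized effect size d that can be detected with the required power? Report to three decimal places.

d ≈ 0.305

Need Φ(δ − 1.645) = 0.95, so δ = 1.645 + 1.645 = 3.290.
(The second rejection-region term Φ(−δ − z_{α/2}) is negligible and dropped.)
δ = d·√(n/2) ⇒ d = δ/√(n/2) = 3.290/√(232/2) = 0.3054.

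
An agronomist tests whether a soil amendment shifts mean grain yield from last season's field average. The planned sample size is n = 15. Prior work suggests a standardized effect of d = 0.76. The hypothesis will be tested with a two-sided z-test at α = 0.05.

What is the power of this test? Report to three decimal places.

Noncentrality parameter: δ = d·√n = 0.76 × √15 = 2.9435
Two-sided α = 0.05 → critical value z_{0.025} = 1.960.
Power = Φ(δ − 1.960) + Φ(−δ − 1.960) = Φ(0.984) + Φ(-4.903) = 0.8373 + 0.0000 = 0.8373.

Power ≈ 0.837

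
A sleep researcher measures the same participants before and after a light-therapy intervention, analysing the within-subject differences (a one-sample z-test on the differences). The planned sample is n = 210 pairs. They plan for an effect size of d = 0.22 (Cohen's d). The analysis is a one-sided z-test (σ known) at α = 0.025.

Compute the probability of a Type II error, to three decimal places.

β ≈ 0.110

Noncentrality parameter: δ = d·√n = 0.22 × √210 = 3.1881
One-sided α = 0.025 → critical value z_{0.025} = 1.960.
Power = Φ(δ − 1.960) = Φ(1.228) = 0.8903.
Type II error: β = 1 − power = 1 − 0.8903 = 0.1097.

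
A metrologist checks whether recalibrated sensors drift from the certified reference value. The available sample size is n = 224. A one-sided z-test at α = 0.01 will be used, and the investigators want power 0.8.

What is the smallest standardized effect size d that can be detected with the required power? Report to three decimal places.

Need Φ(δ − 2.326) = 0.8, so δ = 2.326 + 0.842 = 3.168.
δ = d·√n ⇒ d = δ/√n = 3.168/√224 = 0.2117.

d ≈ 0.212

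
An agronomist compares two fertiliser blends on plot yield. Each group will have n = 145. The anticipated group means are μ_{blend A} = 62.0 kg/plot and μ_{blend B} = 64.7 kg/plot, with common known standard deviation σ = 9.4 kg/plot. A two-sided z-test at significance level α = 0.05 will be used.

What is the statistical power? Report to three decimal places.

Power ≈ 0.686

Standardized effect: d = |μ_{blend A} − μ_{blend B}| / σ = |62.0 − 64.7| / 9.4 = 0.2872
Noncentrality parameter: λ = d·√(n/2) = 0.2872 × √(145/2) = 2.4457
Critical value for a two-sided test at α = 0.05: z_{α/2} = 1.960.
Power = Φ(λ − 1.960) + Φ(−λ − 1.960) = Φ(0.486) + Φ(-4.406) = 0.6864 + 0.0000 = 0.6864.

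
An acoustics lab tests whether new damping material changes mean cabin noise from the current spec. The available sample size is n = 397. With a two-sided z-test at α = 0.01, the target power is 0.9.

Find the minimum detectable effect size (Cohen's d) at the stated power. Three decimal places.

Required noncentrality: δ = z_{0.005} + z_{0.10} = 2.576 + 1.282 = 3.857.
(The second rejection-region term Φ(−δ − z_{α/2}) is negligible and dropped.)
δ = d·√n ⇒ d = δ/√n = 3.857/√397 = 0.1936.

d ≈ 0.194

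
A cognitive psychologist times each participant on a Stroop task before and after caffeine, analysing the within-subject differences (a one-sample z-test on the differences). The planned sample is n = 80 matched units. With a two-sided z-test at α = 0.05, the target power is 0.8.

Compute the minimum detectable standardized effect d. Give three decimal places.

Required noncentrality: δ = z_{0.025} + z_{0.20} = 1.960 + 0.842 = 2.802.
(The second rejection-region term Φ(−δ − z_{α/2}) is negligible and dropped.)
δ = d·√n ⇒ d = δ/√n = 2.802/√80 = 0.3132.

d ≈ 0.313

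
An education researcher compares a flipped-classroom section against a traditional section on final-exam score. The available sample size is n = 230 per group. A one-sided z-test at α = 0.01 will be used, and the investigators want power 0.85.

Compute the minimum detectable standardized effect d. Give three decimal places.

Required noncentrality: δ = z_{0.01} + z_{0.15} = 2.326 + 1.036 = 3.363.
δ = d·√(n/2) ⇒ d = δ/√(n/2) = 3.363/√(230/2) = 0.3136.

d ≈ 0.314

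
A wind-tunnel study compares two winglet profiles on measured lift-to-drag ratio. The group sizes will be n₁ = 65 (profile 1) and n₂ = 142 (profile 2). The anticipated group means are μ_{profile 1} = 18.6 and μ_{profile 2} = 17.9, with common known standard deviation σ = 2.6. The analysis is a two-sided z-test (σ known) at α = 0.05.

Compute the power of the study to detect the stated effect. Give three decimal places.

Standardized effect: d = |μ_{profile 1} − μ_{profile 2}| / σ = |18.6 − 17.9| / 2.6 = 0.2692
Noncentrality parameter: δ = d / √(1/n₁ + 1/n₂) = 0.2692 / √(1/65 + 1/142) = 1.7978
Critical value for a two-sided test at α = 0.05: z_{α/2} = 1.960.
Power = Φ(δ − 1.960) + Φ(−δ − 1.960) = Φ(-0.162) + Φ(-3.758) = 0.4356 + 0.0001 = 0.4357.

Power ≈ 0.436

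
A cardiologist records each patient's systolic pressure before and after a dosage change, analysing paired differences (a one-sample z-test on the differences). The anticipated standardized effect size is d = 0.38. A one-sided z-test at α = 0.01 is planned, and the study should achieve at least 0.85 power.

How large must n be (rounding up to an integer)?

n = 79

For power 0.85 need Φ(δ − z_{0.01}) = 0.85, so δ = z_{0.01} + z_{0.15} = 2.326 + 1.036 = 3.363.
δ = d·√n ⇒ n = (δ/d)² = (3.363 / 0.38)² = 78.31.
Rounding up, n = 79.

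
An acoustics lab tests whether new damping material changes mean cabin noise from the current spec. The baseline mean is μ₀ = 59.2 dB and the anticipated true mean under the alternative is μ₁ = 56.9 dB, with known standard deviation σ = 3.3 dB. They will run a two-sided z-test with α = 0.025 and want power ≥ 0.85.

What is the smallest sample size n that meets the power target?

n = 23

Standardized effect: d = |μ₁ − μ₀| / σ = |56.9 − 59.2| / 3.3 = 0.6970
Set Φ(δ − 2.241) = 0.85; then δ − 2.241 = Φ⁻¹(0.85) = 1.036, giving δ = 3.278.
(For δ > 0 the lower-tail rejection region contributes negligibly to power, so the one-term inversion is standard.)
δ = d·√n ⇒ n = (δ/d)² = (3.278 / 0.6970)² = 22.12.
Round up to the next whole unit.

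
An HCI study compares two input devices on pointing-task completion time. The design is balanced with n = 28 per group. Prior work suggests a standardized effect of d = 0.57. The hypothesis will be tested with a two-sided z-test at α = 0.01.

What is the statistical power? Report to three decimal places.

Noncentrality parameter: δ = d·√(n/2) = 0.57 × √(28/2) = 2.1327
Critical value for a two-sided test at α = 0.01: z_{α/2} = 2.576.
Power = Φ(δ − 2.576) + Φ(−δ − 2.576) = Φ(-0.443) + Φ(-4.709) = 0.3289 + 0.0000 = 0.3289.

Power ≈ 0.329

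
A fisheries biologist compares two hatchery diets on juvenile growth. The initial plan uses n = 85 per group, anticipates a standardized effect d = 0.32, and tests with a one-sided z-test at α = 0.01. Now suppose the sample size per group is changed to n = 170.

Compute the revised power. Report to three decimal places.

With n = 170 per group: δ = d·√(n/2) = 0.32 × √(170/2) = 2.9503. Critical value z_{0.01} = 2.326.
Revised power = P(Z > 2.326 − δ) = Φ(0.624) = 0.7337.

Power ≈ 0.734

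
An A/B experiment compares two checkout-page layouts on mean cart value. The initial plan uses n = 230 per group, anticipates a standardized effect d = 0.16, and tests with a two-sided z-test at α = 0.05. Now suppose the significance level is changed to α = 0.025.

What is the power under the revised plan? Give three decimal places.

Power ≈ 0.300

δ = d·√(n/2) = 0.16 × √(230/2) = 1.7158 (unchanged). New critical value: z_{0.0125} = 2.241.
Revised power = Φ(δ − 2.241) + Φ(−δ − 2.241) = Φ(-0.526) + Φ(-3.957) = 0.2996 + 0.0000 = 0.2996.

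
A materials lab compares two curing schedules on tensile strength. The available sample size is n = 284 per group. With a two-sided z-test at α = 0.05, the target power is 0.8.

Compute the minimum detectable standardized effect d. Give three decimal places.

d ≈ 0.235

Need Φ(δ − 1.960) = 0.8, so δ = 1.960 + 0.842 = 2.802.
(Lower-tail contribution to power is negligible for δ > 0.)
δ = d·√(n/2) ⇒ d = δ/√(n/2) = 2.802/√(284/2) = 0.2351.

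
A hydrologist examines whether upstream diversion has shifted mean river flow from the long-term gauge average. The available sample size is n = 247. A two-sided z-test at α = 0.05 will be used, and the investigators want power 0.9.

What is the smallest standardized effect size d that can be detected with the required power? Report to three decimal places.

d ≈ 0.206

Required noncentrality: δ = z_{0.025} + z_{0.10} = 1.960 + 1.282 = 3.242.
(Lower-tail contribution to power is negligible for δ > 0.)
δ = d·√n ⇒ d = δ/√n = 3.242/√247 = 0.2063.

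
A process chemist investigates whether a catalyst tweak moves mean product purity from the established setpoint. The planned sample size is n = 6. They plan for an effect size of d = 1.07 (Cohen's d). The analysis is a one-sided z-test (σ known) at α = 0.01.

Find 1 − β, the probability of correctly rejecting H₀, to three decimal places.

Noncentrality parameter: δ = d·√n = 1.07 × √6 = 2.6210
One-sided α = 0.01 → critical value z_{0.01} = 2.326.
Power = P(Z > 2.326 − δ) = Φ(0.295) = 0.6159.

Power ≈ 0.616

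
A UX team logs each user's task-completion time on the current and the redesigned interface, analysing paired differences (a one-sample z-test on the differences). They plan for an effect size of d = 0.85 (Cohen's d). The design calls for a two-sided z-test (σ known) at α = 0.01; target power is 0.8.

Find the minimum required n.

For power 0.8 need Φ(δ − z_{0.005}) = 0.8, so δ = z_{0.005} + z_{0.20} = 2.576 + 0.842 = 3.417.
(Ignoring the negligible lower-tail rejection probability gives the usual closed-form inversion.)
δ = d·√n ⇒ n = (δ/d)² = (3.417 / 0.85)² = 16.16.
Round up to the next whole unit.

n = 17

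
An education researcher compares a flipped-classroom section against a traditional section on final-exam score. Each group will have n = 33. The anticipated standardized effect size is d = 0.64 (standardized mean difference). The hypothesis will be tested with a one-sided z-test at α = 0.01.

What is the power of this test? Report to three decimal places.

Power ≈ 0.608

Noncentrality parameter: δ = d·√(n/2) = 0.64 × √(33/2) = 2.5997
Critical value for a one-sided test at α = 0.01: z_α = 2.326.
Power = Φ(δ − 2.326) = Φ(0.273) = 0.6077.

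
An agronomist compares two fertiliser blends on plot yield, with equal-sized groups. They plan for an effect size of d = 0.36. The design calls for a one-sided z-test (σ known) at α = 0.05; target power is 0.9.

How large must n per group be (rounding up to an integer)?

n = 133 per group

For power 0.9 need Φ(δ − z_{0.05}) = 0.9, so δ = z_{0.05} + z_{0.10} = 1.645 + 1.282 = 2.926.
δ = d·√(n/2) ⇒ n = 2(δ/d)² = 2 × (2.926 / 0.36)² = 132.16.
Rounding up, n = 133 per group.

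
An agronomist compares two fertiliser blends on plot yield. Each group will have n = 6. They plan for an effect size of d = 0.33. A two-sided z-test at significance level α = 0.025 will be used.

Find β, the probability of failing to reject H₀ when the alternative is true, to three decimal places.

Noncentrality parameter: δ = d·√(n/2) = 0.33 × √(6/2) = 0.5716
Critical value for a two-sided test at α = 0.025: z_{α/2} = 2.241.
Power = Φ(δ − 2.241) + Φ(−δ − 2.241) = Φ(-1.670) + Φ(-2.813) = 0.0475 + 0.0025 = 0.0499.
Type II error: β = 1 − power = 1 − 0.0499 = 0.9501.

β ≈ 0.950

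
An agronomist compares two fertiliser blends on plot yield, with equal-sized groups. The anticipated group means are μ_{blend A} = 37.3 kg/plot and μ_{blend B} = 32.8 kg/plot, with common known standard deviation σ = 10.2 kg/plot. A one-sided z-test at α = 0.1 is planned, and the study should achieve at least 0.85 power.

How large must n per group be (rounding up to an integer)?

Standardized effect: d = |μ_{blend A} − μ_{blend B}| / σ = |37.3 − 32.8| / 10.2 = 0.4412
For power 0.85 need Φ(δ − z_{0.1}) = 0.85, so δ = z_{0.1} + z_{0.15} = 1.282 + 1.036 = 2.318.
δ = d·√(n/2) ⇒ n = 2(δ/d)² = 2 × (2.318 / 0.4412)² = 55.21.
Round up to the next whole unit.

n = 56 per group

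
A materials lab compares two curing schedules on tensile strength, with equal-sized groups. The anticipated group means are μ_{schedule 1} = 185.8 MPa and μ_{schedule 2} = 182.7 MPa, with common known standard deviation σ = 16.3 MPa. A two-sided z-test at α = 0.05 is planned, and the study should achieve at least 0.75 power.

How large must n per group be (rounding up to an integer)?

Standardized effect: d = |μ_{schedule 1} − μ_{schedule 2}| / σ = |185.8 − 182.7| / 16.3 = 0.1902
For power 0.75 need Φ(δ − z_{0.025}) = 0.75, so δ = z_{0.025} + z_{0.25} = 1.960 + 0.674 = 2.634.
(The Φ(−δ − z_{α/2}) term is vanishingly small for δ > 0 and is dropped in the standard sample-size formula.)
δ = d·√(n/2) ⇒ n = 2(δ/d)² = 2 × (2.634 / 0.1902)² = 383.76.
Rounding up, n = 384 per group.

n = 384 per group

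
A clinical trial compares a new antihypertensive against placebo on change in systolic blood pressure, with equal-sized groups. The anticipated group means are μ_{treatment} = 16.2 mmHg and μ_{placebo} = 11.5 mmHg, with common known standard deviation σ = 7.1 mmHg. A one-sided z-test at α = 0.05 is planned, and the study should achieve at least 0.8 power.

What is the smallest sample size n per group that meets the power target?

Standardized effect: d = |μ_{treatment} − μ_{placebo}| / σ = |16.2 − 11.5| / 7.1 = 0.6620
For power 0.8 need Φ(δ − z_{0.05}) = 0.8, so δ = z_{0.05} + z_{0.20} = 1.645 + 0.842 = 2.486.
δ = d·√(n/2) ⇒ n = 2(δ/d)² = 2 × (2.486 / 0.6620)² = 28.22.
Round up to the next whole unit.

n = 29 per group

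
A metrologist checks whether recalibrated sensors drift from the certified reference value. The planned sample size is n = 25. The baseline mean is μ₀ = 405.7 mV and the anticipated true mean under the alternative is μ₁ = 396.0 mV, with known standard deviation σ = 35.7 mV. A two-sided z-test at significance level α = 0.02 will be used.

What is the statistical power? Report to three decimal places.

Power ≈ 0.167

Standardized effect: d = |μ₁ − μ₀| / σ = |396.0 − 405.7| / 35.7 = 0.2717
Noncentrality parameter: δ = d·√n = 0.2717 × √25 = 1.3585
Critical value for a two-sided test at α = 0.02: z_{α/2} = 2.326.
Power = Φ(δ − 2.326) + Φ(−δ − 2.326) = Φ(-0.968) + Φ(-3.685) = 0.1666 + 0.0001 = 0.1667.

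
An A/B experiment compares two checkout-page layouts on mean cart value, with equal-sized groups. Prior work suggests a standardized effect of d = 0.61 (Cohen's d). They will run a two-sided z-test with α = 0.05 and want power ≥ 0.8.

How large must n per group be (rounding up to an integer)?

n = 43 per group

For power 0.8 need Φ(δ − z_{0.025}) = 0.8, so δ = z_{0.025} + z_{0.20} = 1.960 + 0.842 = 2.802.
(For δ > 0 the lower-tail rejection region contributes negligibly to power, so the one-term inversion is standard.)
δ = d·√(n/2) ⇒ n = 2(δ/d)² = 2 × (2.802 / 0.61)² = 42.19.
Rounding up, n = 43 per group.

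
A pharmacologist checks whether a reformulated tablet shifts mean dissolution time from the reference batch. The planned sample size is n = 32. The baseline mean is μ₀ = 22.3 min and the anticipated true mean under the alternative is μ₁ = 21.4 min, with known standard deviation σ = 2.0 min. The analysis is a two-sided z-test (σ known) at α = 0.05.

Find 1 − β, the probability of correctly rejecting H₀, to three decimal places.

Power ≈ 0.721

Standardized effect: d = |μ₁ − μ₀| / σ = |21.4 − 22.3| / 2.0 = 0.4500
Noncentrality parameter: δ = d·√n = 0.4500 × √32 = 2.5456
Critical value for a two-sided test at α = 0.05: z_{α/2} = 1.960.
Power = Φ(δ − 1.960) + Φ(−δ − 1.960) = Φ(0.586) + Φ(-4.506) = 0.7209 + 0.0000 = 0.7209.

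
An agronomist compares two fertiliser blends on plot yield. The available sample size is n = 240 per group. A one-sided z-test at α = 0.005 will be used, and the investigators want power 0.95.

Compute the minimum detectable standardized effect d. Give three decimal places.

Required noncentrality: δ = z_{0.005} + z_{0.05} = 2.576 + 1.645 = 4.221.
δ = d·√(n/2) ⇒ d = δ/√(n/2) = 4.221/√(240/2) = 0.3853.

d ≈ 0.385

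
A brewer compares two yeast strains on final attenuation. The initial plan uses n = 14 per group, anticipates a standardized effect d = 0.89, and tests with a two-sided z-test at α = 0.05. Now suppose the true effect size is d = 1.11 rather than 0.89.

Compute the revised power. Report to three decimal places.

With d = 1.11: δ = d·√(n/2) = 1.11 × √(14/2) = 2.9368. Critical value z_{0.025} = 1.960.
Revised power = Φ(δ − 1.960) + Φ(−δ − 1.960) = Φ(0.977) + Φ(-4.897) = 0.8357 + 0.0000 = 0.8357.

Power ≈ 0.836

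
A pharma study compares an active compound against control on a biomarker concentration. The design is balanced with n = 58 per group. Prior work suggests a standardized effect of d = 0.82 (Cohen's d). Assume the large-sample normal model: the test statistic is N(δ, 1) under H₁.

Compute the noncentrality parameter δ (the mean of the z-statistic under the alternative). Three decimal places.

δ ≈ 4.416

δ = d·√(n/2) = 0.82 × √(58/2) = 4.4158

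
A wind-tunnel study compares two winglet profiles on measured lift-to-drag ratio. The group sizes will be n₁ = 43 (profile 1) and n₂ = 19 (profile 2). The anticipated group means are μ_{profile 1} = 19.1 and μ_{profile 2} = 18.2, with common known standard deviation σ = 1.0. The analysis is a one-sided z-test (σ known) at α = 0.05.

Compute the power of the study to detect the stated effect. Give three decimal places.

Power ≈ 0.948

Standardized effect: d = |μ_{profile 1} − μ_{profile 2}| / σ = |19.1 − 18.2| / 1.0 = 0.9000
Noncentrality parameter: δ = d / √(1/n₁ + 1/n₂) = 0.9000 / √(1/43 + 1/19) = 3.2671
Critical value for a one-sided test at α = 0.05: z_α = 1.645.
Power = P(Z > 1.645 − δ) = Φ(1.622) = 0.9476.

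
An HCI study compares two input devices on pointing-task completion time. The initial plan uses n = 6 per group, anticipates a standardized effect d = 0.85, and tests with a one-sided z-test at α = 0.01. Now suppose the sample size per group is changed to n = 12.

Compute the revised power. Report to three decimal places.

With n = 12 per group: δ = d·√(n/2) = 0.85 × √(12/2) = 2.0821. Critical value z_{0.01} = 2.326.
Revised power = P(Z > 2.326 − δ) = Φ(-0.244) = 0.4035.

Power ≈ 0.404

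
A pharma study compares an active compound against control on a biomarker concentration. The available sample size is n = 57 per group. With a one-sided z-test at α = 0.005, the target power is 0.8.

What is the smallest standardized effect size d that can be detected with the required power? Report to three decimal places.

d ≈ 0.640

Need Φ(δ − 2.576) = 0.8, so δ = 2.576 + 0.842 = 3.417.
δ = d·√(n/2) ⇒ d = δ/√(n/2) = 3.417/√(57/2) = 0.6401.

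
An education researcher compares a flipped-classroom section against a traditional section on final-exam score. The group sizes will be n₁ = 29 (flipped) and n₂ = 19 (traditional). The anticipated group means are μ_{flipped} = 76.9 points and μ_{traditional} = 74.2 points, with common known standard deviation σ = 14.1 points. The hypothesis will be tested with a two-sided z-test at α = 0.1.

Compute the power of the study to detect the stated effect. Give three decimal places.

Standardized effect: d = |μ_{flipped} − μ_{traditional}| / σ = |76.9 − 74.2| / 14.1 = 0.1915
Noncentrality parameter: δ = d / √(1/n₁ + 1/n₂) = 0.1915 / √(1/29 + 1/19) = 0.6488
Two-sided α = 0.1 → critical value z_{0.05} = 1.645.
Power = Φ(δ − 1.645) + Φ(−δ − 1.645) = Φ(-0.996) + Φ(-2.294) = 0.1596 + 0.0109 = 0.1705.

Power ≈ 0.171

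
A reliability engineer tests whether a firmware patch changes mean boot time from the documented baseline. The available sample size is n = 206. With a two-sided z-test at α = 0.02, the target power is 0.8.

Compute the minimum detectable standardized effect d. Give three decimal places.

d ≈ 0.221

Required noncentrality: δ = z_{0.01} + z_{0.20} = 2.326 + 0.842 = 3.168.
(The second rejection-region term Φ(−δ − z_{α/2}) is negligible and dropped.)
δ = d·√n ⇒ d = δ/√n = 3.168/√206 = 0.2207.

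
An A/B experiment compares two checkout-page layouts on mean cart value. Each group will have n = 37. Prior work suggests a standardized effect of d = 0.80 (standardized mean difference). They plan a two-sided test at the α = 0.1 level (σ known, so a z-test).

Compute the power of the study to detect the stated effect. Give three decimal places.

Noncentrality parameter: δ = d·√(n/2) = 0.80 × √(37/2) = 3.4409
Two-sided α = 0.1 → critical value z_{0.05} = 1.645.
Power = Φ(δ − 1.645) + Φ(−δ − 1.645) = Φ(1.796) + Φ(-5.086) = 0.9638 + 0.0000 = 0.9638.

Power ≈ 0.964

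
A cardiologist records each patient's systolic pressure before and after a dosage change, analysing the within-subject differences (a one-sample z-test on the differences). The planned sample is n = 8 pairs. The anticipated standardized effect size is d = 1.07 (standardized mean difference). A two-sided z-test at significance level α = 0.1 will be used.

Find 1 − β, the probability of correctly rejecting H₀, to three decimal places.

Power ≈ 0.916

Noncentrality parameter: δ = d·√n = 1.07 × √8 = 3.0264
Critical value for a two-sided test at α = 0.1: z_{α/2} = 1.645.
Power = Φ(δ − 1.645) + Φ(−δ − 1.645) = Φ(1.382) + Φ(-4.671) = 0.9164 + 0.0000 = 0.9164.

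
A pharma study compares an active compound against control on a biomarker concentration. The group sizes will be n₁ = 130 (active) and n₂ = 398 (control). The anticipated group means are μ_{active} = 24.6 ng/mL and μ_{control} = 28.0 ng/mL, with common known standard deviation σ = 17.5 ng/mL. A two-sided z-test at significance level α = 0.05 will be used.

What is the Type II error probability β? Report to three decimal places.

Standardized effect: d = |μ_{active} − μ_{control}| / σ = |24.6 − 28.0| / 17.5 = 0.1943
Noncentrality parameter: δ = d / √(1/n₁ + 1/n₂) = 0.1943 / √(1/130 + 1/398) = 1.9233
Two-sided α = 0.05 → critical value z_{0.025} = 1.960.
Power = Φ(δ − 1.960) + Φ(−δ − 1.960) = Φ(-0.037) + Φ(-3.883) = 0.4854 + 0.0001 = 0.4854.
Type II error: β = 1 − power = 1 − 0.4854 = 0.5146.

β ≈ 0.515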